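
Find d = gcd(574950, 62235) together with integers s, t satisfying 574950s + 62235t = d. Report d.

15

Euclidean algorithm:
574950 = 9*62235 + 14835
62235 = 4*14835 + 2895
14835 = 5*2895 + 360
2895 = 8*360 + 15
360 = 24*15 + 0
gcd(574950, 62235) = 15.
Working backward:
15 = 2895 − 8·360
15 = −8·14835 + 41·2895
15 = 41·62235 − 172·14835
15 = −172·574950 + 1589·62235
So 15 = (-172)·574950 + (1589)·62235.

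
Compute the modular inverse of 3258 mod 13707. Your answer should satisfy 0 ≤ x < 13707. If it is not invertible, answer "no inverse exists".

no inverse exists

Euclidean algorithm on 13707, 3258:
13707 = 4*3258 + 675
3258 = 4*675 + 558
675 = 1*558 + 117
558 = 4*117 + 90
117 = 1*90 + 27
90 = 3*27 + 9
27 = 3*9 + 0
Since gcd = 9 > 1, 3258 is not a unit mod 13707.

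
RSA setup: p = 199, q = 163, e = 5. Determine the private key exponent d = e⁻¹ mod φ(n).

φ(n) = (p−1)(q−1) = 198·162 = 32076.
Need d with 5·d ≡ 1 (mod 32076). Apply the extended Euclidean algorithm:
32076 = 6415×5 + 1
5 = 5×1 + 0
Back-substitute:
1 = 32076 − 6415·5
So 5·(-6415) ≡ 1 (mod 32076), hence d ≡ -6415 ≡ 25661 (mod 32076).

25661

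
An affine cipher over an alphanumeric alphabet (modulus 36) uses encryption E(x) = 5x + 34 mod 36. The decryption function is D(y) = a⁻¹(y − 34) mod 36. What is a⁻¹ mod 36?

Extended Euclidean algorithm:
36 = 7·5 + 1
5 = 5·1 + 0
gcd = 1, so the inverse exists. Back-substitute:
1 = 36 − 7·5
Hence 5⁻¹ ≡ -7 ≡ 29 (mod 36).

29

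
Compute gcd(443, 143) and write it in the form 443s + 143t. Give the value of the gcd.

Repeated division:
443 = 3*143 + 14
143 = 10*14 + 3
14 = 4*3 + 2
3 = 1*2 + 1
2 = 2*1 + 0
gcd(443, 143) = 1.
Express as a combination:
1 = 3 − 2
1 = −14 + 5·3
1 = 5·143 − 51·14
1 = −51·443 + 158·143
So 1 = (-51)·443 + (158)·143.

1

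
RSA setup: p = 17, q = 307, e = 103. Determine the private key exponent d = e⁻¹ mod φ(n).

φ(n) = (p−1)(q−1) = 16·306 = 4896.
Need d with 103·d ≡ 1 (mod 4896). Apply the extended Euclidean algorithm:
4896 = 47·103 + 55
103 = 1·55 + 48
55 = 1·48 + 7
48 = 6·7 + 6
7 = 1·6 + 1
6 = 6·1 + 0
Back-substitute:
1 = 7 − 6
1 = −48 + 7·7
1 = 7·55 − 8·48
1 = −8·103 + 15·55
1 = 15·4896 − 713·103
So 103·(-713) ≡ 1 (mod 4896), hence d ≡ -713 ≡ 4183 (mod 4896).

4183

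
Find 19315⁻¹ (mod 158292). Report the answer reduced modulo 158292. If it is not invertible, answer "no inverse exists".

Extended Euclidean algorithm:
158292 = 8×19315 + 3772
19315 = 5×3772 + 455
3772 = 8×455 + 132
455 = 3×132 + 59
132 = 2×59 + 14
59 = 4×14 + 3
14 = 4×3 + 2
3 = 1×2 + 1
2 = 2×1 + 0
Since gcd(19315, 158292) = 1, back-substitute to write 1 as a combination:
1 = 3 − 2
1 = −14 + 5·3
1 = 5·59 − 21·14
1 = −21·132 + 47·59
1 = 47·455 − 162·132
1 = −162·3772 + 1343·455
1 = 1343·19315 − 6877·3772
1 = −6877·158292 + 56359·19315
So 19315·56359 ≡ 1 (mod 158292).

56359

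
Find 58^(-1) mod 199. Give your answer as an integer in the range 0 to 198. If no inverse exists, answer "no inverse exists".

175

Extended Euclidean algorithm:
199 = 3*58 + 25
58 = 2*25 + 8
25 = 3*8 + 1
8 = 8*1 + 0
Since gcd(58, 199) = 1, back-substitute to write 1 as a combination:
1 = 25 − 3·8
1 = −3·58 + 7·25
1 = 7·199 − 24·58
So 58·(-24) ≡ 1 (mod 199), and -24 ≡ 175 (mod 199).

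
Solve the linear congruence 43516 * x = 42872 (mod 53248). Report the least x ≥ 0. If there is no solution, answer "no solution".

4898

First find gcd(43516, 53248):
53248 = 1×43516 + 9732
43516 = 4×9732 + 4588
9732 = 2×4588 + 556
4588 = 8×556 + 140
556 = 3×140 + 136
140 = 1×136 + 4
136 = 34×4 + 0
gcd = 4 and 4 | 42872, so solutions exist. Divide through by 4: 10879x ≡ 10718 (mod 13312).
Now find 10879⁻¹ mod 13312:
13312 = 1*10879 + 2433
10879 = 4*2433 + 1147
2433 = 2*1147 + 139
1147 = 8*139 + 35
139 = 3*35 + 34
35 = 1*34 + 1
34 = 34*1 + 0
Back-substitute:
1 = 35 − 34
1 = −139 + 4·35
1 = 4·1147 − 33·139
1 = −33·2433 + 70·1147
1 = 70·10879 − 313·2433
1 = −313·13312 + 383·10879
So 10879⁻¹ ≡ 383 (mod 13312).
Then x ≡ 383·10718 ≡ 4898 (mod 13312); the smallest non-negative solution is x = 4898.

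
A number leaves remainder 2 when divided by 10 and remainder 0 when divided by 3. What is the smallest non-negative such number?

12

Write x = 2 + 10·k. Then 10·k ≡ 0 − 2 ≡ 1 (mod 3).
Need 10⁻¹ mod 3. Extended Euclid on (3, 1):
3 = 3×1 + 0
10⁻¹ ≡ 1 (mod 3), so k ≡ 1·1 ≡ 1 (mod 3).
x = 2 + 10·1 = 12.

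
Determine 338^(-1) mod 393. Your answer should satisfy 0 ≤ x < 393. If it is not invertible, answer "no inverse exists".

Run Euclid on (393, 338):
393 = 1·338 + 55
338 = 6·55 + 8
55 = 6·8 + 7
8 = 1·7 + 1
7 = 7·1 + 0
gcd = 1, so the inverse exists. Back-substitute:
1 = 8 − 7
1 = −55 + 7·8
1 = 7·338 − 43·55
1 = −43·393 + 50·338
So 338·50 ≡ 1 (mod 393).

50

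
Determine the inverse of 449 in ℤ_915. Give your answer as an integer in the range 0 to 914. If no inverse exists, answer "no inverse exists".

Run Euclid on (915, 449):
915 = 2·449 + 17
449 = 26·17 + 7
17 = 2·7 + 3
7 = 2·3 + 1
3 = 3·1 + 0
gcd = 1, so the inverse exists. Back-substitute:
1 = 7 − 2·3
1 = −2·17 + 5·7
1 = 5·449 − 132·17
1 = −132·915 + 269·449
So 449·269 ≡ 1 (mod 915).

269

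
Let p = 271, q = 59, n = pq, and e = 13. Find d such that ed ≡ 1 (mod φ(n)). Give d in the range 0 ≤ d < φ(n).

φ(n) = (p−1)(q−1) = 270·58 = 15660.
Need d with 13·d ≡ 1 (mod 15660). Apply the extended Euclidean algorithm:
15660 = 1204×13 + 8
13 = 1×8 + 5
8 = 1×5 + 3
5 = 1×3 + 2
3 = 1×2 + 1
2 = 2×1 + 0
Back-substitute:
1 = 3 − 2
1 = −5 + 2·3
1 = 2·8 − 3·5
1 = −3·13 + 5·8
1 = 5·15660 − 6023·13
So 13·(-6023) ≡ 1 (mod 15660), hence d ≡ -6023 ≡ 9637 (mod 15660).

9637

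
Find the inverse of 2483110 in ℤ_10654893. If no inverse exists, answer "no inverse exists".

1471636

gcd(10654893, 2483110) by repeated division:
10654893 = 4×2483110 + 722453
2483110 = 3×722453 + 315751
722453 = 2×315751 + 90951
315751 = 3×90951 + 42898
90951 = 2×42898 + 5155
42898 = 8×5155 + 1658
5155 = 3×1658 + 181
1658 = 9×181 + 29
181 = 6×29 + 7
29 = 4×7 + 1
7 = 7×1 + 0
Since gcd(2483110, 10654893) = 1, back-substitute to write 1 as a combination:
1 = 29 − 4·7
1 = −4·181 + 25·29
1 = 25·1658 − 229·181
1 = −229·5155 + 712·1658
1 = 712·42898 − 5925·5155
1 = −5925·90951 + 12562·42898
1 = 12562·315751 − 43611·90951
1 = −43611·722453 + 99784·315751
1 = 99784·2483110 − 342963·722453
1 = −342963·10654893 + 1471636·2483110
So 2483110·1471636 ≡ 1 (mod 10654893).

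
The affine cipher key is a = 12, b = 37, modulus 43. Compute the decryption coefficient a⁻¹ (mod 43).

Extended Euclidean algorithm:
43 = 3×12 + 7
12 = 1×7 + 5
7 = 1×5 + 2
5 = 2×2 + 1
2 = 2×1 + 0
The gcd is 1. Working backward:
1 = 5 − 2·2
1 = −2·7 + 3·5
1 = 3·12 − 5·7
1 = −5·43 + 18·12
So 12·18 ≡ 1 (mod 43).

18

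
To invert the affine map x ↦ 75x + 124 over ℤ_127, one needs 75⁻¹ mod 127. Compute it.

105

Run Euclid on (127, 75):
127 = 1·75 + 52
75 = 1·52 + 23
52 = 2·23 + 6
23 = 3·6 + 5
6 = 1·5 + 1
5 = 5·1 + 0
The gcd is 1. Working backward:
1 = 6 − 5
1 = −23 + 4·6
1 = 4·52 − 9·23
1 = −9·75 + 13·52
1 = 13·127 − 22·75
Thus 75·(-22) ≡ 1 (mod 127); reducing, -22 mod 127 = 105.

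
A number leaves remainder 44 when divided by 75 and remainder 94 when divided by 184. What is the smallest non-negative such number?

Write x = 44 + 75·k. Then 75·k ≡ 94 − 44 ≡ 50 (mod 184).
Need 75⁻¹ mod 184. Extended Euclid on (184, 75):
184 = 2·75 + 34
75 = 2·34 + 7
34 = 4·7 + 6
7 = 1·6 + 1
6 = 6·1 + 0
Back-substitute:
1 = 7 − 6
1 = −34 + 5·7
1 = 5·75 − 11·34
1 = −11·184 + 27·75
75⁻¹ ≡ 27 (mod 184), so k ≡ 27·50 ≡ 62 (mod 184).
x = 44 + 75·62 = 4694.

4694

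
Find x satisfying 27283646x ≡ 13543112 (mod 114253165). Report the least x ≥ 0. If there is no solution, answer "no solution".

gcd(27283646, 114253165):
114253165 = 4*27283646 + 5118581
27283646 = 5*5118581 + 1690741
5118581 = 3*1690741 + 46358
1690741 = 36*46358 + 21853
46358 = 2*21853 + 2652
21853 = 8*2652 + 637
2652 = 4*637 + 104
637 = 6*104 + 13
104 = 8*13 + 0
gcd = 13, but 13 ∤ 13543112, so the congruence has no solution.

no solution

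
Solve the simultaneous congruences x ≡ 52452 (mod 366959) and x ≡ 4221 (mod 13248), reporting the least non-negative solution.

Write x = 52452 + 366959·k. Then 366959·k ≡ 4221 − 52452 ≡ 4761 (mod 13248).
Need 366959⁻¹ mod 13248. Extended Euclid on (13248, 9263):
13248 = 1*9263 + 3985
9263 = 2*3985 + 1293
3985 = 3*1293 + 106
1293 = 12*106 + 21
106 = 5*21 + 1
21 = 21*1 + 0
Back-substitute:
1 = 106 − 5·21
1 = −5·1293 + 61·106
1 = 61·3985 − 188·1293
1 = −188·9263 + 437·3985
1 = 437·13248 − 625·9263
366959⁻¹ ≡ 12623 (mod 13248), so k ≡ 12623·4761 ≡ 5175 (mod 13248).
x = 52452 + 366959·5175 = 1899065277.

1899065277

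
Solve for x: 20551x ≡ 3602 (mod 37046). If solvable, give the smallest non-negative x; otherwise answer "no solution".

27494

First find gcd(20551, 37046):
37046 = 1·20551 + 16495
20551 = 1·16495 + 4056
16495 = 4·4056 + 271
4056 = 14·271 + 262
271 = 1·262 + 9
262 = 29·9 + 1
9 = 9·1 + 0
gcd = 1, so a unique solution mod 37046 exists.
Back-substitute for the Bézout coefficients:
1 = 262 − 29·9
1 = −29·271 + 30·262
1 = 30·4056 − 449·271
1 = −449·16495 + 1826·4056
1 = 1826·20551 − 2275·16495
1 = −2275·37046 + 4101·20551
So 20551·(4101) ≡ 1 (mod 37046), giving 20551⁻¹ ≡ 4101.
x ≡ 20551⁻¹·3602 ≡ 4101·3602 ≡ 27494 (mod 37046).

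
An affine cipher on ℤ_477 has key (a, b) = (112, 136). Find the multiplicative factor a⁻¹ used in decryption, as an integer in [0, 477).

115

gcd(477, 112) by repeated division:
477 = 4*112 + 29
112 = 3*29 + 25
29 = 1*25 + 4
25 = 6*4 + 1
4 = 4*1 + 0
The gcd is 1. Working backward:
1 = 25 − 6·4
1 = −6·29 + 7·25
1 = 7·112 − 27·29
1 = −27·477 + 115·112
So 112·115 ≡ 1 (mod 477).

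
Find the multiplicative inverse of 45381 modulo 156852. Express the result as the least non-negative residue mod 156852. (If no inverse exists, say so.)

no inverse exists

Compute gcd(45381, 156852):
156852 = 3×45381 + 20709
45381 = 2×20709 + 3963
20709 = 5×3963 + 894
3963 = 4×894 + 387
894 = 2×387 + 120
387 = 3×120 + 27
120 = 4×27 + 12
27 = 2×12 + 3
12 = 4×3 + 0
Since gcd = 3 > 1, 45381 is not a unit mod 156852.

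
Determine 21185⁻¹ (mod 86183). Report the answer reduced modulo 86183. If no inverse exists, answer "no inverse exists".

Apply the Euclidean algorithm to 86183 and 21185:
86183 = 4*21185 + 1443
21185 = 14*1443 + 983
1443 = 1*983 + 460
983 = 2*460 + 63
460 = 7*63 + 19
63 = 3*19 + 6
19 = 3*6 + 1
6 = 6*1 + 0
gcd = 1, so the inverse exists. Back-substitute:
1 = 19 − 3·6
1 = −3·63 + 10·19
1 = 10·460 − 73·63
1 = −73·983 + 156·460
1 = 156·1443 − 229·983
1 = −229·21185 + 3362·1443
1 = 3362·86183 − 13677·21185
Thus 21185·(-13677) ≡ 1 (mod 86183); reducing, -13677 mod 86183 = 72506.

72506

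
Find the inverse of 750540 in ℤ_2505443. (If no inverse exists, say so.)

Run Euclid on (2505443, 750540):
2505443 = 3×750540 + 253823
750540 = 2×253823 + 242894
253823 = 1×242894 + 10929
242894 = 22×10929 + 2456
10929 = 4×2456 + 1105
2456 = 2×1105 + 246
1105 = 4×246 + 121
246 = 2×121 + 4
121 = 30×4 + 1
4 = 4×1 + 0
Since gcd(750540, 2505443) = 1, back-substitute to write 1 as a combination:
1 = 121 − 30·4
1 = −30·246 + 61·121
1 = 61·1105 − 274·246
1 = −274·2456 + 609·1105
1 = 609·10929 − 2710·2456
1 = −2710·242894 + 60229·10929
1 = 60229·253823 − 62939·242894
1 = −62939·750540 + 186107·253823
1 = 186107·2505443 − 621260·750540
So 750540·(-621260) ≡ 1 (mod 2505443), and -621260 ≡ 1884183 (mod 2505443).

1884183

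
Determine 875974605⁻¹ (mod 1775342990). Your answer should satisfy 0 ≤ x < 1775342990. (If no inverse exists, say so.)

no inverse exists

Compute gcd(875974605, 1775342990):
1775342990 = 2×875974605 + 23393780
875974605 = 37×23393780 + 10404745
23393780 = 2×10404745 + 2584290
10404745 = 4×2584290 + 67585
2584290 = 38×67585 + 16060
67585 = 4×16060 + 3345
16060 = 4×3345 + 2680
3345 = 1×2680 + 665
2680 = 4×665 + 20
665 = 33×20 + 5
20 = 4×5 + 0
The gcd is 5, not 1, hence no inverse exists.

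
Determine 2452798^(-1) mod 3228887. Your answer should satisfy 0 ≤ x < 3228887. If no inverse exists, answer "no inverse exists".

2255406

gcd(3228887, 2452798) by repeated division:
3228887 = 1*2452798 + 776089
2452798 = 3*776089 + 124531
776089 = 6*124531 + 28903
124531 = 4*28903 + 8919
28903 = 3*8919 + 2146
8919 = 4*2146 + 335
2146 = 6*335 + 136
335 = 2*136 + 63
136 = 2*63 + 10
63 = 6*10 + 3
10 = 3*3 + 1
3 = 3*1 + 0
The gcd is 1. Working backward:
1 = 10 − 3·3
1 = −3·63 + 19·10
1 = 19·136 − 41·63
1 = −41·335 + 101·136
1 = 101·2146 − 647·335
1 = −647·8919 + 2689·2146
1 = 2689·28903 − 8714·8919
1 = −8714·124531 + 37545·28903
1 = 37545·776089 − 233984·124531
1 = −233984·2452798 + 739497·776089
1 = 739497·3228887 − 973481·2452798
Thus 2452798·(-973481) ≡ 1 (mod 3228887); reducing, -973481 mod 3228887 = 2255406.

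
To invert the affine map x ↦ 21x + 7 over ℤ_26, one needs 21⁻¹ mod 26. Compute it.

Run Euclid on (26, 21):
26 = 1*21 + 5
21 = 4*5 + 1
5 = 5*1 + 0
gcd = 1, so the inverse exists. Back-substitute:
1 = 21 − 4·5
1 = −4·26 + 5·21
So 21·5 ≡ 1 (mod 26).

5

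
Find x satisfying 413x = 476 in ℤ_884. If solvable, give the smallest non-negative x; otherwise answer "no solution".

First find gcd(413, 884):
884 = 2×413 + 58
413 = 7×58 + 7
58 = 8×7 + 2
7 = 3×2 + 1
2 = 2×1 + 0
gcd = 1, so a unique solution mod 884 exists.
Back-substitute for the Bézout coefficients:
1 = 7 − 3·2
1 = −3·58 + 25·7
1 = 25·413 − 178·58
1 = −178·884 + 381·413
So 413·(381) ≡ 1 (mod 884), giving 413⁻¹ ≡ 381.
x ≡ 413⁻¹·476 ≡ 381·476 ≡ 136 (mod 884).

136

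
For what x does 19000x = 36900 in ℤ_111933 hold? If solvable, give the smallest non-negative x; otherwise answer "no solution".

10017

First find gcd(19000, 111933):
111933 = 5*19000 + 16933
19000 = 1*16933 + 2067
16933 = 8*2067 + 397
2067 = 5*397 + 82
397 = 4*82 + 69
82 = 1*69 + 13
69 = 5*13 + 4
13 = 3*4 + 1
4 = 4*1 + 0
gcd = 1, so a unique solution mod 111933 exists.
Back-substitute for the Bézout coefficients:
1 = 13 − 3·4
1 = −3·69 + 16·13
1 = 16·82 − 19·69
1 = −19·397 + 92·82
1 = 92·2067 − 479·397
1 = −479·16933 + 3924·2067
1 = 3924·19000 − 4403·16933
1 = −4403·111933 + 25939·19000
So 19000·(25939) ≡ 1 (mod 111933), giving 19000⁻¹ ≡ 25939.
x ≡ 19000⁻¹·36900 ≡ 25939·36900 ≡ 10017 (mod 111933).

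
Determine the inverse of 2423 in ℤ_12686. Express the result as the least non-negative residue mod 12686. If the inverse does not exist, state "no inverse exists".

Extended Euclidean algorithm:
12686 = 5×2423 + 571
2423 = 4×571 + 139
571 = 4×139 + 15
139 = 9×15 + 4
15 = 3×4 + 3
4 = 1×3 + 1
3 = 3×1 + 0
gcd = 1, so the inverse exists. Back-substitute:
1 = 4 − 3
1 = −15 + 4·4
1 = 4·139 − 37·15
1 = −37·571 + 152·139
1 = 152·2423 − 645·571
1 = −645·12686 + 3377·2423
So 2423·3377 ≡ 1 (mod 12686).

3377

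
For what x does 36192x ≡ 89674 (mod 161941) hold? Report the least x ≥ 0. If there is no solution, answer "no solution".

First find gcd(36192, 161941):
161941 = 4×36192 + 17173
36192 = 2×17173 + 1846
17173 = 9×1846 + 559
1846 = 3×559 + 169
559 = 3×169 + 52
169 = 3×52 + 13
52 = 4×13 + 0
gcd = 13 and 13 | 89674, so solutions exist. Divide through by 13: 2784x ≡ 6898 (mod 12457).
Now find 2784⁻¹ mod 12457:
12457 = 4×2784 + 1321
2784 = 2×1321 + 142
1321 = 9×142 + 43
142 = 3×43 + 13
43 = 3×13 + 4
13 = 3×4 + 1
4 = 4×1 + 0
Back-substitute:
1 = 13 − 3·4
1 = −3·43 + 10·13
1 = 10·142 − 33·43
1 = −33·1321 + 307·142
1 = 307·2784 − 647·1321
1 = −647·12457 + 2895·2784
So 2784⁻¹ ≡ 2895 (mod 12457).
Then x ≡ 2895·6898 ≡ 1139 (mod 12457); the smallest non-negative solution is x = 1139.

1139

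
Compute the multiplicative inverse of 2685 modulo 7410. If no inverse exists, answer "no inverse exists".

Euclidean algorithm on 7410, 2685:
7410 = 2×2685 + 2040
2685 = 1×2040 + 645
2040 = 3×645 + 105
645 = 6×105 + 15
105 = 7×15 + 0
gcd(2685, 7410) = 15 ≠ 1, so 2685 has no multiplicative inverse modulo 7410.

no inverse exists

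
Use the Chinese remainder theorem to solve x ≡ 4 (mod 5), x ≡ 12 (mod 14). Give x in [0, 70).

54

Write x = 4 + 5·k. Then 5·k ≡ 12 − 4 ≡ 8 (mod 14).
Need 5⁻¹ mod 14. Extended Euclid on (14, 5):
14 = 2*5 + 4
5 = 1*4 + 1
4 = 4*1 + 0
Back-substitute:
1 = 5 − 4
1 = −14 + 3·5
5⁻¹ ≡ 3 (mod 14), so k ≡ 3·8 ≡ 10 (mod 14).
x = 4 + 5·10 = 54.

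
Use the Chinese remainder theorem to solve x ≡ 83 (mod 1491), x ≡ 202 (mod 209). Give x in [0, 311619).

240134

Write x = 83 + 1491·k. Then 1491·k ≡ 202 − 83 ≡ 119 (mod 209).
Need 1491⁻¹ mod 209. Extended Euclid on (209, 28):
209 = 7×28 + 13
28 = 2×13 + 2
13 = 6×2 + 1
2 = 2×1 + 0
Back-substitute:
1 = 13 − 6·2
1 = −6·28 + 13·13
1 = 13·209 − 97·28
1491⁻¹ ≡ 112 (mod 209), so k ≡ 112·119 ≡ 161 (mod 209).
x = 83 + 1491·161 = 240134.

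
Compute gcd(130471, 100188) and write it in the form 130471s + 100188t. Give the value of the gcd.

Euclidean algorithm:
130471 = 1*100188 + 30283
100188 = 3*30283 + 9339
30283 = 3*9339 + 2266
9339 = 4*2266 + 275
2266 = 8*275 + 66
275 = 4*66 + 11
66 = 6*11 + 0
gcd(130471, 100188) = 11.
Express as a combination:
11 = 275 − 4·66
11 = −4·2266 + 33·275
11 = 33·9339 − 136·2266
11 = −136·30283 + 441·9339
11 = 441·100188 − 1459·30283
11 = −1459·130471 + 1900·100188
So 11 = (-1459)·130471 + (1900)·100188.

11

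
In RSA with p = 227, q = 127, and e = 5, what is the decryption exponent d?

φ(n) = (p−1)(q−1) = 226·126 = 28476.
Need d with 5·d ≡ 1 (mod 28476). Apply the extended Euclidean algorithm:
28476 = 5695*5 + 1
5 = 5*1 + 0
Back-substitute:
1 = 28476 − 5695·5
So 5·(-5695) ≡ 1 (mod 28476), hence d ≡ -5695 ≡ 22781 (mod 28476).

22781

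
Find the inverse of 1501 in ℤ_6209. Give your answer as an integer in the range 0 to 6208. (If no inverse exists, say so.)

4422

Run Euclid on (6209, 1501):
6209 = 4·1501 + 205
1501 = 7·205 + 66
205 = 3·66 + 7
66 = 9·7 + 3
7 = 2·3 + 1
3 = 3·1 + 0
Since gcd(1501, 6209) = 1, back-substitute to write 1 as a combination:
1 = 7 − 2·3
1 = −2·66 + 19·7
1 = 19·205 − 59·66
1 = −59·1501 + 432·205
1 = 432·6209 − 1787·1501
Thus 1501·(-1787) ≡ 1 (mod 6209); reducing, -1787 mod 6209 = 4422.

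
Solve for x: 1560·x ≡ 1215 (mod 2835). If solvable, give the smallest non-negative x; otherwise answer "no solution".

108

First find gcd(1560, 2835):
2835 = 1·1560 + 1275
1560 = 1·1275 + 285
1275 = 4·285 + 135
285 = 2·135 + 15
135 = 9·15 + 0
gcd = 15 and 15 | 1215, so solutions exist. Divide through by 15: 104x ≡ 81 (mod 189).
Now find 104⁻¹ mod 189:
189 = 1*104 + 85
104 = 1*85 + 19
85 = 4*19 + 9
19 = 2*9 + 1
9 = 9*1 + 0
Back-substitute:
1 = 19 − 2·9
1 = −2·85 + 9·19
1 = 9·104 − 11·85
1 = −11·189 + 20·104
So 104⁻¹ ≡ 20 (mod 189).
Then x ≡ 20·81 ≡ 108 (mod 189); the smallest non-negative solution is x = 108.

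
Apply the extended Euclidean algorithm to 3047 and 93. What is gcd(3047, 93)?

Apply Euclid's algorithm to 3047 and 93:
3047 = 32·93 + 71
93 = 1·71 + 22
71 = 3·22 + 5
22 = 4·5 + 2
5 = 2·2 + 1
2 = 2·1 + 0
gcd(3047, 93) = 1.
Back-substituting:
1 = 5 − 2·2
1 = −2·22 + 9·5
1 = 9·71 − 29·22
1 = −29·93 + 38·71
1 = 38·3047 − 1245·93
So 1 = (38)·3047 + (-1245)·93.

1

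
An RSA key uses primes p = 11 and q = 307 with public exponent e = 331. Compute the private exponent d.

φ(n) = (p−1)(q−1) = 10·306 = 3060.
Need d with 331·d ≡ 1 (mod 3060). Apply the extended Euclidean algorithm:
3060 = 9×331 + 81
331 = 4×81 + 7
81 = 11×7 + 4
7 = 1×4 + 3
4 = 1×3 + 1
3 = 3×1 + 0
Back-substitute:
1 = 4 − 3
1 = −7 + 2·4
1 = 2·81 − 23·7
1 = −23·331 + 94·81
1 = 94·3060 − 869·331
So 331·(-869) ≡ 1 (mod 3060), hence d ≡ -869 ≡ 2191 (mod 3060).

2191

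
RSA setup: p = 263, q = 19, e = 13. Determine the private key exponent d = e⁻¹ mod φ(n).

3265

φ(n) = (p−1)(q−1) = 262·18 = 4716.
Need d with 13·d ≡ 1 (mod 4716). Apply the extended Euclidean algorithm:
4716 = 362*13 + 10
13 = 1*10 + 3
10 = 3*3 + 1
3 = 3*1 + 0
Back-substitute:
1 = 10 − 3·3
1 = −3·13 + 4·10
1 = 4·4716 − 1451·13
So 13·(-1451) ≡ 1 (mod 4716), hence d ≡ -1451 ≡ 3265 (mod 4716).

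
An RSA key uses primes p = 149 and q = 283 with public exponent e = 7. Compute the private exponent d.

φ(n) = (p−1)(q−1) = 148·282 = 41736.
Need d with 7·d ≡ 1 (mod 41736). Apply the extended Euclidean algorithm:
41736 = 5962*7 + 2
7 = 3*2 + 1
2 = 2*1 + 0
Back-substitute:
1 = 7 − 3·2
1 = −3·41736 + 17887·7
So 7·17887 ≡ 1 (mod 41736), hence d = 17887.

17887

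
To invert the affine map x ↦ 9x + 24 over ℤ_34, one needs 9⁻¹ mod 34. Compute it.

gcd(34, 9) by repeated division:
34 = 3*9 + 7
9 = 1*7 + 2
7 = 3*2 + 1
2 = 2*1 + 0
gcd = 1, so the inverse exists. Back-substitute:
1 = 7 − 3·2
1 = −3·9 + 4·7
1 = 4·34 − 15·9
Hence 9⁻¹ ≡ -15 ≡ 19 (mod 34).

19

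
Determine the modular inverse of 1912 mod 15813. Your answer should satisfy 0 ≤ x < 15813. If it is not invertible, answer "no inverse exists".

12265

Apply the Euclidean algorithm to 15813 and 1912:
15813 = 8*1912 + 517
1912 = 3*517 + 361
517 = 1*361 + 156
361 = 2*156 + 49
156 = 3*49 + 9
49 = 5*9 + 4
9 = 2*4 + 1
4 = 4*1 + 0
gcd = 1, so the inverse exists. Back-substitute:
1 = 9 − 2·4
1 = −2·49 + 11·9
1 = 11·156 − 35·49
1 = −35·361 + 81·156
1 = 81·517 − 116·361
1 = −116·1912 + 429·517
1 = 429·15813 − 3548·1912
So 1912·(-3548) ≡ 1 (mod 15813), and -3548 ≡ 12265 (mod 15813).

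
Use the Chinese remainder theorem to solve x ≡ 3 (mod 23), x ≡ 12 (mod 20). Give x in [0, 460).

72

Write x = 3 + 23·k. Then 23·k ≡ 12 − 3 ≡ 9 (mod 20).
Need 23⁻¹ mod 20. Extended Euclid on (20, 3):
20 = 6*3 + 2
3 = 1*2 + 1
2 = 2*1 + 0
Back-substitute:
1 = 3 − 2
1 = −20 + 7·3
23⁻¹ ≡ 7 (mod 20), so k ≡ 7·9 ≡ 3 (mod 20).
x = 3 + 23·3 = 72.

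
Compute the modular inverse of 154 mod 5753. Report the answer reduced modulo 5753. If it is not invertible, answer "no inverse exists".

Euclidean algorithm on 5753, 154:
5753 = 37*154 + 55
154 = 2*55 + 44
55 = 1*44 + 11
44 = 4*11 + 0
gcd(154, 5753) = 11 ≠ 1, so 154 has no multiplicative inverse modulo 5753.

no inverse exists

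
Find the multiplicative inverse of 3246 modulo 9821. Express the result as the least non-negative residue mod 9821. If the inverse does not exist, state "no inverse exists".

4378

Apply the Euclidean algorithm to 9821 and 3246:
9821 = 3·3246 + 83
3246 = 39·83 + 9
83 = 9·9 + 2
9 = 4·2 + 1
2 = 2·1 + 0
The gcd is 1. Working backward:
1 = 9 − 4·2
1 = −4·83 + 37·9
1 = 37·3246 − 1447·83
1 = −1447·9821 + 4378·3246
So 3246·4378 ≡ 1 (mod 9821).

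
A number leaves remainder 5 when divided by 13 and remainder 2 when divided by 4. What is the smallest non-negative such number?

18

Write x = 5 + 13·k. Then 13·k ≡ 2 − 5 ≡ 1 (mod 4).
Need 13⁻¹ mod 4. Extended Euclid on (4, 1):
4 = 4×1 + 0
13⁻¹ ≡ 1 (mod 4), so k ≡ 1·1 ≡ 1 (mod 4).
x = 5 + 13·1 = 18.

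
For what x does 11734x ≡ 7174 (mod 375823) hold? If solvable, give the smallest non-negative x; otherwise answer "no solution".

First find gcd(11734, 375823):
375823 = 32·11734 + 335
11734 = 35·335 + 9
335 = 37·9 + 2
9 = 4·2 + 1
2 = 2·1 + 0
gcd = 1, so a unique solution mod 375823 exists.
Back-substitute for the Bézout coefficients:
1 = 9 − 4·2
1 = −4·335 + 149·9
1 = 149·11734 − 5219·335
1 = −5219·375823 + 167157·11734
So 11734·(167157) ≡ 1 (mod 375823), giving 11734⁻¹ ≡ 167157.
x ≡ 11734⁻¹·7174 ≡ 167157·7174 ≡ 308948 (mod 375823).

308948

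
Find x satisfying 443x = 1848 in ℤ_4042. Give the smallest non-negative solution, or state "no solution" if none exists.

First find gcd(443, 4042):
4042 = 9·443 + 55
443 = 8·55 + 3
55 = 18·3 + 1
3 = 3·1 + 0
gcd = 1, so a unique solution mod 4042 exists.
Back-substitute for the Bézout coefficients:
1 = 55 − 18·3
1 = −18·443 + 145·55
1 = 145·4042 − 1323·443
So 443·(-1323) ≡ 1 (mod 4042), giving 443⁻¹ ≡ 2719.
x ≡ 443⁻¹·1848 ≡ 2719·1848 ≡ 506 (mod 4042).

506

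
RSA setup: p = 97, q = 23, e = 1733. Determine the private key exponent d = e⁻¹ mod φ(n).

φ(n) = (p−1)(q−1) = 96·22 = 2112.
Need d with 1733·d ≡ 1 (mod 2112). Apply the extended Euclidean algorithm:
2112 = 1×1733 + 379
1733 = 4×379 + 217
379 = 1×217 + 162
217 = 1×162 + 55
162 = 2×55 + 52
55 = 1×52 + 3
52 = 17×3 + 1
3 = 3×1 + 0
Back-substitute:
1 = 52 − 17·3
1 = −17·55 + 18·52
1 = 18·162 − 53·55
1 = −53·217 + 71·162
1 = 71·379 − 124·217
1 = −124·1733 + 567·379
1 = 567·2112 − 691·1733
So 1733·(-691) ≡ 1 (mod 2112), hence d ≡ -691 ≡ 1421 (mod 2112).

1421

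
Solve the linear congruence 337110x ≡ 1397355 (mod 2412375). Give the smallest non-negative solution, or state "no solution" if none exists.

First find gcd(337110, 2412375):
2412375 = 7·337110 + 52605
337110 = 6·52605 + 21480
52605 = 2·21480 + 9645
21480 = 2·9645 + 2190
9645 = 4·2190 + 885
2190 = 2·885 + 420
885 = 2·420 + 45
420 = 9·45 + 15
45 = 3·15 + 0
gcd = 15 and 15 | 1397355, so solutions exist. Divide through by 15: 22474x ≡ 93157 (mod 160825).
Now find 22474⁻¹ mod 160825:
160825 = 7×22474 + 3507
22474 = 6×3507 + 1432
3507 = 2×1432 + 643
1432 = 2×643 + 146
643 = 4×146 + 59
146 = 2×59 + 28
59 = 2×28 + 3
28 = 9×3 + 1
3 = 3×1 + 0
Back-substitute:
1 = 28 − 9·3
1 = −9·59 + 19·28
1 = 19·146 − 47·59
1 = −47·643 + 207·146
1 = 207·1432 − 461·643
1 = −461·3507 + 1129·1432
1 = 1129·22474 − 7235·3507
1 = −7235·160825 + 51774·22474
So 22474⁻¹ ≡ 51774 (mod 160825).
Then x ≡ 51774·93157 ≡ 129593 (mod 160825); the smallest non-negative solution is x = 129593.

129593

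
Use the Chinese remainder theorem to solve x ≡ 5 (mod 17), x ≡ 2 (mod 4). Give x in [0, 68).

Write x = 5 + 17·k. Then 17·k ≡ 2 − 5 ≡ 1 (mod 4).
Need 17⁻¹ mod 4. Extended Euclid on (4, 1):
4 = 4×1 + 0
17⁻¹ ≡ 1 (mod 4), so k ≡ 1·1 ≡ 1 (mod 4).
x = 5 + 17·1 = 22.

22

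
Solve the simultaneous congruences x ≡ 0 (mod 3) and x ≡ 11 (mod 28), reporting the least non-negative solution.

Write x = 0 + 3·k. Then 3·k ≡ 11 − 0 ≡ 11 (mod 28).
Need 3⁻¹ mod 28. Extended Euclid on (28, 3):
28 = 9×3 + 1
3 = 3×1 + 0
Back-substitute:
1 = 28 − 9·3
3⁻¹ ≡ 19 (mod 28), so k ≡ 19·11 ≡ 13 (mod 28).
x = 0 + 3·13 = 39.

39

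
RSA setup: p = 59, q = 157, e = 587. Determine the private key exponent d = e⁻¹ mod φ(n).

2867

φ(n) = (p−1)(q−1) = 58·156 = 9048.
Need d with 587·d ≡ 1 (mod 9048). Apply the extended Euclidean algorithm:
9048 = 15×587 + 243
587 = 2×243 + 101
243 = 2×101 + 41
101 = 2×41 + 19
41 = 2×19 + 3
19 = 6×3 + 1
3 = 3×1 + 0
Back-substitute:
1 = 19 − 6·3
1 = −6·41 + 13·19
1 = 13·101 − 32·41
1 = −32·243 + 77·101
1 = 77·587 − 186·243
1 = −186·9048 + 2867·587
So 587·2867 ≡ 1 (mod 9048), hence d = 2867.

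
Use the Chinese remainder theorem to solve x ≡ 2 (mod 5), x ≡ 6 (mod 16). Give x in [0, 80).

Write x = 2 + 5·k. Then 5·k ≡ 6 − 2 ≡ 4 (mod 16).
Need 5⁻¹ mod 16. Extended Euclid on (16, 5):
16 = 3×5 + 1
5 = 5×1 + 0
Back-substitute:
1 = 16 − 3·5
5⁻¹ ≡ 13 (mod 16), so k ≡ 13·4 ≡ 4 (mod 16).
x = 2 + 5·4 = 22.

22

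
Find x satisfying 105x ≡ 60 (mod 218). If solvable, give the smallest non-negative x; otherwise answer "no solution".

First find gcd(105, 218):
218 = 2×105 + 8
105 = 13×8 + 1
8 = 8×1 + 0
gcd = 1, so a unique solution mod 218 exists.
Back-substitute for the Bézout coefficients:
1 = 105 − 13·8
1 = −13·218 + 27·105
So 105·(27) ≡ 1 (mod 218), giving 105⁻¹ ≡ 27.
x ≡ 105⁻¹·60 ≡ 27·60 ≡ 94 (mod 218).

94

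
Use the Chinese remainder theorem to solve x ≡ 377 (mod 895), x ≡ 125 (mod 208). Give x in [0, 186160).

182957

Write x = 377 + 895·k. Then 895·k ≡ 125 − 377 ≡ 164 (mod 208).
Need 895⁻¹ mod 208. Extended Euclid on (208, 63):
208 = 3×63 + 19
63 = 3×19 + 6
19 = 3×6 + 1
6 = 6×1 + 0
Back-substitute:
1 = 19 − 3·6
1 = −3·63 + 10·19
1 = 10·208 − 33·63
895⁻¹ ≡ 175 (mod 208), so k ≡ 175·164 ≡ 204 (mod 208).
x = 377 + 895·204 = 182957.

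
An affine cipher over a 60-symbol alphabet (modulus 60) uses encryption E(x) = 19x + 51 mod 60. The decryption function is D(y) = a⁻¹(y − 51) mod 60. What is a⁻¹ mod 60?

Run Euclid on (60, 19):
60 = 3×19 + 3
19 = 6×3 + 1
3 = 3×1 + 0
Since gcd(19, 60) = 1, back-substitute to write 1 as a combination:
1 = 19 − 6·3
1 = −6·60 + 19·19
So 19·19 ≡ 1 (mod 60).

19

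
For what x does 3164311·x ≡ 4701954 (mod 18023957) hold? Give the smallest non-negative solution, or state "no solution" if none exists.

First find gcd(3164311, 18023957):
18023957 = 5·3164311 + 2202402
3164311 = 1·2202402 + 961909
2202402 = 2·961909 + 278584
961909 = 3·278584 + 126157
278584 = 2·126157 + 26270
126157 = 4·26270 + 21077
26270 = 1·21077 + 5193
21077 = 4·5193 + 305
5193 = 17·305 + 8
305 = 38·8 + 1
8 = 8·1 + 0
gcd = 1, so a unique solution mod 18023957 exists.
Back-substitute for the Bézout coefficients:
1 = 305 − 38·8
1 = −38·5193 + 647·305
1 = 647·21077 − 2626·5193
1 = −2626·26270 + 3273·21077
1 = 3273·126157 − 15718·26270
1 = −15718·278584 + 34709·126157
1 = 34709·961909 − 119845·278584
1 = −119845·2202402 + 274399·961909
1 = 274399·3164311 − 394244·2202402
1 = −394244·18023957 + 2245619·3164311
So 3164311·(2245619) ≡ 1 (mod 18023957), giving 3164311⁻¹ ≡ 2245619.
x ≡ 3164311⁻¹·4701954 ≡ 2245619·4701954 ≡ 2749786 (mod 18023957).

2749786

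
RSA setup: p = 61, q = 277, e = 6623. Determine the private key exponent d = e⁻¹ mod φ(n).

φ(n) = (p−1)(q−1) = 60·276 = 16560.
Need d with 6623·d ≡ 1 (mod 16560). Apply the extended Euclidean algorithm:
16560 = 2*6623 + 3314
6623 = 1*3314 + 3309
3314 = 1*3309 + 5
3309 = 661*5 + 4
5 = 1*4 + 1
4 = 4*1 + 0
Back-substitute:
1 = 5 − 4
1 = −3309 + 662·5
1 = 662·3314 − 663·3309
1 = −663·6623 + 1325·3314
1 = 1325·16560 − 3313·6623
So 6623·(-3313) ≡ 1 (mod 16560), hence d ≡ -3313 ≡ 13247 (mod 16560).

13247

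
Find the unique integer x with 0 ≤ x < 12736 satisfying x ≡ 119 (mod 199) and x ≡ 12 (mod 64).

716

Write x = 119 + 199·k. Then 199·k ≡ 12 − 119 ≡ 21 (mod 64).
Need 199⁻¹ mod 64. Extended Euclid on (64, 7):
64 = 9*7 + 1
7 = 7*1 + 0
Back-substitute:
1 = 64 − 9·7
199⁻¹ ≡ 55 (mod 64), so k ≡ 55·21 ≡ 3 (mod 64).
x = 119 + 199·3 = 716.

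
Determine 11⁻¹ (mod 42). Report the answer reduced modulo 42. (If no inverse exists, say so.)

Extended Euclidean algorithm:
42 = 3×11 + 9
11 = 1×9 + 2
9 = 4×2 + 1
2 = 2×1 + 0
Since gcd(11, 42) = 1, back-substitute to write 1 as a combination:
1 = 9 − 4·2
1 = −4·11 + 5·9
1 = 5·42 − 19·11
Hence 11⁻¹ ≡ -19 ≡ 23 (mod 42).

23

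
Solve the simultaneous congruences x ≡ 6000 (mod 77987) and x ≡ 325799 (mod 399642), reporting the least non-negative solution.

9680454323

Write x = 6000 + 77987·k. Then 77987·k ≡ 325799 − 6000 ≡ 319799 (mod 399642).
Need 77987⁻¹ mod 399642. Extended Euclid on (399642, 77987):
399642 = 5*77987 + 9707
77987 = 8*9707 + 331
9707 = 29*331 + 108
331 = 3*108 + 7
108 = 15*7 + 3
7 = 2*3 + 1
3 = 3*1 + 0
Back-substitute:
1 = 7 − 2·3
1 = −2·108 + 31·7
1 = 31·331 − 95·108
1 = −95·9707 + 2786·331
1 = 2786·77987 − 22383·9707
1 = −22383·399642 + 114701·77987
77987⁻¹ ≡ 114701 (mod 399642), so k ≡ 114701·319799 ≡ 124129 (mod 399642).
x = 6000 + 77987·124129 = 9680454323.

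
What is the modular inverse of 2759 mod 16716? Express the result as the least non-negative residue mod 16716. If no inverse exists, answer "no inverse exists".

gcd(16716, 2759) by repeated division:
16716 = 6×2759 + 162
2759 = 17×162 + 5
162 = 32×5 + 2
5 = 2×2 + 1
2 = 2×1 + 0
Since gcd(2759, 16716) = 1, back-substitute to write 1 as a combination:
1 = 5 − 2·2
1 = −2·162 + 65·5
1 = 65·2759 − 1107·162
1 = −1107·16716 + 6707·2759
So 2759·6707 ≡ 1 (mod 16716).

6707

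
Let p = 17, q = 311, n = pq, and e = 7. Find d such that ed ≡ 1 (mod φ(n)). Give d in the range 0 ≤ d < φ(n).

3543

φ(n) = (p−1)(q−1) = 16·310 = 4960.
Need d with 7·d ≡ 1 (mod 4960). Apply the extended Euclidean algorithm:
4960 = 708*7 + 4
7 = 1*4 + 3
4 = 1*3 + 1
3 = 3*1 + 0
Back-substitute:
1 = 4 − 3
1 = −7 + 2·4
1 = 2·4960 − 1417·7
So 7·(-1417) ≡ 1 (mod 4960), hence d ≡ -1417 ≡ 3543 (mod 4960).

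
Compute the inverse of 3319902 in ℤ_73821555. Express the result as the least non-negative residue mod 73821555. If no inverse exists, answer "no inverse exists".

Euclidean algorithm on 73821555, 3319902:
73821555 = 22×3319902 + 783711
3319902 = 4×783711 + 185058
783711 = 4×185058 + 43479
185058 = 4×43479 + 11142
43479 = 3×11142 + 10053
11142 = 1×10053 + 1089
10053 = 9×1089 + 252
1089 = 4×252 + 81
252 = 3×81 + 9
81 = 9×9 + 0
The gcd is 9, not 1, hence no inverse exists.

no inverse exists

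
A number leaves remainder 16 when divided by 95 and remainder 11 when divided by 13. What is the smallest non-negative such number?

206

Write x = 16 + 95·k. Then 95·k ≡ 11 − 16 ≡ 8 (mod 13).
Need 95⁻¹ mod 13. Extended Euclid on (13, 4):
13 = 3*4 + 1
4 = 4*1 + 0
Back-substitute:
1 = 13 − 3·4
95⁻¹ ≡ 10 (mod 13), so k ≡ 10·8 ≡ 2 (mod 13).
x = 16 + 95·2 = 206.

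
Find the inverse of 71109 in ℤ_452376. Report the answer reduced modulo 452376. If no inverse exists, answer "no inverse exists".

no inverse exists

Compute gcd(71109, 452376):
452376 = 6*71109 + 25722
71109 = 2*25722 + 19665
25722 = 1*19665 + 6057
19665 = 3*6057 + 1494
6057 = 4*1494 + 81
1494 = 18*81 + 36
81 = 2*36 + 9
36 = 4*9 + 0
gcd(71109, 452376) = 9 ≠ 1, so 71109 has no multiplicative inverse modulo 452376.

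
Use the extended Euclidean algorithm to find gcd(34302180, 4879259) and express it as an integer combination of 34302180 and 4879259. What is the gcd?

11

Apply Euclid's algorithm to 34302180 and 4879259:
34302180 = 7·4879259 + 147367
4879259 = 33·147367 + 16148
147367 = 9·16148 + 2035
16148 = 7·2035 + 1903
2035 = 1·1903 + 132
1903 = 14·132 + 55
132 = 2·55 + 22
55 = 2·22 + 11
22 = 2·11 + 0
gcd(34302180, 4879259) = 11.
Back-substituting:
11 = 55 − 2·22
11 = −2·132 + 5·55
11 = 5·1903 − 72·132
11 = −72·2035 + 77·1903
11 = 77·16148 − 611·2035
11 = −611·147367 + 5576·16148
11 = 5576·4879259 − 184619·147367
11 = −184619·34302180 + 1297909·4879259
So 11 = (-184619)·34302180 + (1297909)·4879259.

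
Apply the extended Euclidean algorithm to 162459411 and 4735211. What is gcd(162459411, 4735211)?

1

Euclidean algorithm:
162459411 = 34×4735211 + 1462237
4735211 = 3×1462237 + 348500
1462237 = 4×348500 + 68237
348500 = 5×68237 + 7315
68237 = 9×7315 + 2402
7315 = 3×2402 + 109
2402 = 22×109 + 4
109 = 27×4 + 1
4 = 4×1 + 0
gcd(162459411, 4735211) = 1.
Working backward:
1 = 109 − 27·4
1 = −27·2402 + 595·109
1 = 595·7315 − 1812·2402
1 = −1812·68237 + 16903·7315
1 = 16903·348500 − 86327·68237
1 = −86327·1462237 + 362211·348500
1 = 362211·4735211 − 1172960·1462237
1 = −1172960·162459411 + 40242851·4735211
So 1 = (-1172960)·162459411 + (40242851)·4735211.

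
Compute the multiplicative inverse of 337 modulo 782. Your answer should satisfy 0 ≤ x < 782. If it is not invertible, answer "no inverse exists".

Run Euclid on (782, 337):
782 = 2·337 + 108
337 = 3·108 + 13
108 = 8·13 + 4
13 = 3·4 + 1
4 = 4·1 + 0
Since gcd(337, 782) = 1, back-substitute to write 1 as a combination:
1 = 13 − 3·4
1 = −3·108 + 25·13
1 = 25·337 − 78·108
1 = −78·782 + 181·337
So 337·181 ≡ 1 (mod 782).

181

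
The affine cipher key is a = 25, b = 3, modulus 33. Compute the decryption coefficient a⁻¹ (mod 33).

4

Extended Euclidean algorithm:
33 = 1*25 + 8
25 = 3*8 + 1
8 = 8*1 + 0
The gcd is 1. Working backward:
1 = 25 − 3·8
1 = −3·33 + 4·25
So 25·4 ≡ 1 (mod 33).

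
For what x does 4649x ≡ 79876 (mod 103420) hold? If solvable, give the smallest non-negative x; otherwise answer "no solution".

8604

First find gcd(4649, 103420):
103420 = 22×4649 + 1142
4649 = 4×1142 + 81
1142 = 14×81 + 8
81 = 10×8 + 1
8 = 8×1 + 0
gcd = 1, so a unique solution mod 103420 exists.
Back-substitute for the Bézout coefficients:
1 = 81 − 10·8
1 = −10·1142 + 141·81
1 = 141·4649 − 574·1142
1 = −574·103420 + 12769·4649
So 4649·(12769) ≡ 1 (mod 103420), giving 4649⁻¹ ≡ 12769.
x ≡ 4649⁻¹·79876 ≡ 12769·79876 ≡ 8604 (mod 103420).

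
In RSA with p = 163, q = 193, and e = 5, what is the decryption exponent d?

6221

φ(n) = (p−1)(q−1) = 162·192 = 31104.
Need d with 5·d ≡ 1 (mod 31104). Apply the extended Euclidean algorithm:
31104 = 6220×5 + 4
5 = 1×4 + 1
4 = 4×1 + 0
Back-substitute:
1 = 5 − 4
1 = −31104 + 6221·5
So 5·6221 ≡ 1 (mod 31104), hence d = 6221.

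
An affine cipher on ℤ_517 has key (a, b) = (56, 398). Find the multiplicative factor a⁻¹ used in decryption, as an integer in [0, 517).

Run Euclid on (517, 56):
517 = 9*56 + 13
56 = 4*13 + 4
13 = 3*4 + 1
4 = 4*1 + 0
The gcd is 1. Working backward:
1 = 13 − 3·4
1 = −3·56 + 13·13
1 = 13·517 − 120·56
Hence 56⁻¹ ≡ -120 ≡ 397 (mod 517).

397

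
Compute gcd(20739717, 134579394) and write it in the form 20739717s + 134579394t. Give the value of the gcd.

9

Euclidean algorithm:
134579394 = 6·20739717 + 10141092
20739717 = 2·10141092 + 457533
10141092 = 22·457533 + 75366
457533 = 6·75366 + 5337
75366 = 14·5337 + 648
5337 = 8·648 + 153
648 = 4·153 + 36
153 = 4·36 + 9
36 = 4·9 + 0
gcd(20739717, 134579394) = 9.
Back-substituting:
9 = 153 − 4·36
9 = −4·648 + 17·153
9 = 17·5337 − 140·648
9 = −140·75366 + 1977·5337
9 = 1977·457533 − 12002·75366
9 = −12002·10141092 + 266021·457533
9 = 266021·20739717 − 544044·10141092
9 = −544044·134579394 + 3530285·20739717
So 9 = (-544044)·134579394 + (3530285)·20739717.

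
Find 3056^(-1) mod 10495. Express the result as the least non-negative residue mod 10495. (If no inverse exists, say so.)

Extended Euclidean algorithm:
10495 = 3×3056 + 1327
3056 = 2×1327 + 402
1327 = 3×402 + 121
402 = 3×121 + 39
121 = 3×39 + 4
39 = 9×4 + 3
4 = 1×3 + 1
3 = 3×1 + 0
The gcd is 1. Working backward:
1 = 4 − 3
1 = −39 + 10·4
1 = 10·121 − 31·39
1 = −31·402 + 103·121
1 = 103·1327 − 340·402
1 = −340·3056 + 783·1327
1 = 783·10495 − 2689·3056
Thus 3056·(-2689) ≡ 1 (mod 10495); reducing, -2689 mod 10495 = 7806.

7806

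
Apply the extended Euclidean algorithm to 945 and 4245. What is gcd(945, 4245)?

15

Repeated division:
4245 = 4×945 + 465
945 = 2×465 + 15
465 = 31×15 + 0
gcd(945, 4245) = 15.
Working backward:
15 = 945 − 2·465
15 = −2·4245 + 9·945
So 15 = (-2)·4245 + (9)·945.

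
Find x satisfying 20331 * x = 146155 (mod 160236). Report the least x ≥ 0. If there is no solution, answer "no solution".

no solution

gcd(20331, 160236):
160236 = 7*20331 + 17919
20331 = 1*17919 + 2412
17919 = 7*2412 + 1035
2412 = 2*1035 + 342
1035 = 3*342 + 9
342 = 38*9 + 0
gcd = 9, but 9 ∤ 146155, so the congruence has no solution.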